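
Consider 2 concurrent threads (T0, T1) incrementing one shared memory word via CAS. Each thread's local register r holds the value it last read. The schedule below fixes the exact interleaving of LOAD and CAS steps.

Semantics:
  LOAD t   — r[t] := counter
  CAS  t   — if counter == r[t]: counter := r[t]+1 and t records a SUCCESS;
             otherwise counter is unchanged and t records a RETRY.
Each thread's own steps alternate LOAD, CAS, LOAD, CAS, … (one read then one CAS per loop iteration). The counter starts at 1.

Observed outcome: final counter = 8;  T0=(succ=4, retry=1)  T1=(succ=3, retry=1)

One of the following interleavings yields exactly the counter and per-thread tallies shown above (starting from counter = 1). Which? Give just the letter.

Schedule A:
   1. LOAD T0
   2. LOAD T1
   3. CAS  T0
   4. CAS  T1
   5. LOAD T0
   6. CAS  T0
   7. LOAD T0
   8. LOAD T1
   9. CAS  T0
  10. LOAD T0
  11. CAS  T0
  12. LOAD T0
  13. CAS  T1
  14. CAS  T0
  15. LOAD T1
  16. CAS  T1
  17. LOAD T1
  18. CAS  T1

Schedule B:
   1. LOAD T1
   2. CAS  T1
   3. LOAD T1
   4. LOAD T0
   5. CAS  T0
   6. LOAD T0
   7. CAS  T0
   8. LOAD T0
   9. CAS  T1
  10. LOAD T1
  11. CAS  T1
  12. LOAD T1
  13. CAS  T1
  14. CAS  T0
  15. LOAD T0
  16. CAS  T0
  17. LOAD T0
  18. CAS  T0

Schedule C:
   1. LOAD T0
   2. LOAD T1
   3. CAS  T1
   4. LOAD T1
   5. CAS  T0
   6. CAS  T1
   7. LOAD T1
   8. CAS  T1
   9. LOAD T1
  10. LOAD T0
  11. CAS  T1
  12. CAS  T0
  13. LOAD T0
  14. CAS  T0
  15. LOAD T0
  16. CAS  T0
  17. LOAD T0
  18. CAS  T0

B

Simulating candidate B:
T1 LOAD — after: cnt=1, r=1 — load
T1 CAS — after: cnt=2, r=1 — ok
T1 LOAD — after: cnt=2, r=2 — load
T0 LOAD — after: cnt=2, r=2 — load
T0 CAS — after: cnt=3, r=2 — ok
T0 LOAD — after: cnt=3, r=3 — load
T0 CAS — after: cnt=4, r=3 — ok
T0 LOAD — after: cnt=4, r=4 — load
T1 CAS — after: cnt=4, r=2 — retry
T1 LOAD — after: cnt=4, r=4 — load
T1 CAS — after: cnt=5, r=4 — ok
T1 LOAD — after: cnt=5, r=5 — load
T1 CAS — after: cnt=6, r=5 — ok
T0 CAS — after: cnt=6, r=4 — retry
T0 LOAD — after: cnt=6, r=6 — load
T0 CAS — after: cnt=7, r=6 — ok
T0 LOAD — after: cnt=7, r=7 — load
T0 CAS — after: cnt=8, r=7 — ok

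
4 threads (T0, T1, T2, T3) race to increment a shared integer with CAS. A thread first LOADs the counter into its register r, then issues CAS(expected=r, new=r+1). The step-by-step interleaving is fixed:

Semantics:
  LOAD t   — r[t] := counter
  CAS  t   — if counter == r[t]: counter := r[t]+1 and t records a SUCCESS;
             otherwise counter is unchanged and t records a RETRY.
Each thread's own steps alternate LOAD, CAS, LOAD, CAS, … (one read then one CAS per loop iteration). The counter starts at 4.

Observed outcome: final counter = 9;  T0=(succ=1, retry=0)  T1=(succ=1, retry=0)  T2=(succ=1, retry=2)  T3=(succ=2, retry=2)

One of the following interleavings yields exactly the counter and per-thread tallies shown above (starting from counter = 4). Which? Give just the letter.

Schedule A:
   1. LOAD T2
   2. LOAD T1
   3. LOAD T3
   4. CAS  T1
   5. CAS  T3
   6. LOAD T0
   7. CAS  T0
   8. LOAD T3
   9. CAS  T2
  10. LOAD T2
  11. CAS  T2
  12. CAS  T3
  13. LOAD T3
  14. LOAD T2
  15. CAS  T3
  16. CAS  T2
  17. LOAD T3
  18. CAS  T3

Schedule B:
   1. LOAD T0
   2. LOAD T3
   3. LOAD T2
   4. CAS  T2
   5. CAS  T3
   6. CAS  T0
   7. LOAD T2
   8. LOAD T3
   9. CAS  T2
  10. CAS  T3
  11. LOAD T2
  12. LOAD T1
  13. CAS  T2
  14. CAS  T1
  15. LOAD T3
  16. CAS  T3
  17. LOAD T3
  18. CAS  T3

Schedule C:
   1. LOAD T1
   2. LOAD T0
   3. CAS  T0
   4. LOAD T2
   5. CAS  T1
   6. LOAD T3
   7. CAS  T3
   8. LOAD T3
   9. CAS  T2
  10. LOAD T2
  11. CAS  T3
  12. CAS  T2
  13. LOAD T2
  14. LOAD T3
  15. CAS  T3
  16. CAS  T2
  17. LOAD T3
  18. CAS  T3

A

Simulating candidate A:
#1 T2 reads 4
#2 T1 reads 4
#3 T3 reads 4
#4 T1 CAS(4→5) writes; counter now 5
#5 T3 CAS(4→5) fails; counter now 5
#6 T0 reads 5
#7 T0 CAS(5→6) writes; counter now 6
#8 T3 reads 6
#9 T2 CAS(4→5) fails; counter now 6
#10 T2 reads 6
#11 T2 CAS(6→7) writes; counter now 7
#12 T3 CAS(6→7) fails; counter now 7
#13 T3 reads 7
#14 T2 reads 7
#15 T3 CAS(7→8) writes; counter now 8
#16 T2 CAS(7→8) fails; counter now 8
#17 T3 reads 8
#18 T3 CAS(8→9) writes; counter now 9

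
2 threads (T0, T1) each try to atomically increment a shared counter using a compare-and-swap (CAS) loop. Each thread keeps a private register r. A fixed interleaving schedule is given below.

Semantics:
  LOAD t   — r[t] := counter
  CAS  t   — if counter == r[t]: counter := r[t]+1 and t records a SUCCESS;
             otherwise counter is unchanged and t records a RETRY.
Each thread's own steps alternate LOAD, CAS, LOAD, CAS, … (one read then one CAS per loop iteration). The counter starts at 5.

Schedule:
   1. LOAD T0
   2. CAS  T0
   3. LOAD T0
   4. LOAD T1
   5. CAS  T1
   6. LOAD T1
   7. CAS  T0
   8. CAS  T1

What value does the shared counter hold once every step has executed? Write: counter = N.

[1] T0.load  rd  (counter 5, T0.r 5)
[2] T0.cas  hit  (counter 6, T0.r 5)
[3] T0.load  rd  (counter 6, T0.r 6)
[4] T1.load  rd  (counter 6, T1.r 6)
[5] T1.cas  hit  (counter 7, T1.r 6)
[6] T1.load  rd  (counter 7, T1.r 7)
[7] T0.cas  miss  (counter 7, T0.r 6)
[8] T1.cas  hit  (counter 8, T1.r 7)

counter = 8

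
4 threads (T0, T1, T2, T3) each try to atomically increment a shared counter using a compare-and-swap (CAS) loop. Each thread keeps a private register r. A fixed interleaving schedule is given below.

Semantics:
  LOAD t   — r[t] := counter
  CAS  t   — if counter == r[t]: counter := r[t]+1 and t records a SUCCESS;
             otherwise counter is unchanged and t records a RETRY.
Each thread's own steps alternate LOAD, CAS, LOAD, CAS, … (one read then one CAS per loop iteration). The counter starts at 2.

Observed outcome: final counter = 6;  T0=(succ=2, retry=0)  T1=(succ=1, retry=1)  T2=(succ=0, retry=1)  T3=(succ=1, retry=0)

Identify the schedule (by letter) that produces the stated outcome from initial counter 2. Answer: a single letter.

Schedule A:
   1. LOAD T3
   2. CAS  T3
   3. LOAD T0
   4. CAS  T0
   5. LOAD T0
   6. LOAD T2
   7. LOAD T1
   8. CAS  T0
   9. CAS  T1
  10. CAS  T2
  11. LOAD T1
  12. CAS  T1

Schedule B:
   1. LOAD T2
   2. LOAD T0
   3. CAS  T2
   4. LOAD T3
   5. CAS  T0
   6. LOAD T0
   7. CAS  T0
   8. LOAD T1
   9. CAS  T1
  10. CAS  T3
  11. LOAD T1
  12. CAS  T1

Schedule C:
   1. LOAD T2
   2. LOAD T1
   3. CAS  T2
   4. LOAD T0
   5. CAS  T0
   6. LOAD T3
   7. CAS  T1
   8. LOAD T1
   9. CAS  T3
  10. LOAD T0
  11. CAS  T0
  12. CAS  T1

Tracing schedule A:
   1) LOAD T3:  M=2  r_T3=2
   2) CAS  T3:  M=3  r_T3=2 ✓
   3) LOAD T0:  M=3  r_T0=3
   4) CAS  T0:  M=4  r_T0=3 ✓
   5) LOAD T0:  M=4  r_T0=4
   6) LOAD T2:  M=4  r_T2=4
   7) LOAD T1:  M=4  r_T1=4
   8) CAS  T0:  M=5  r_T0=4 ✓
   9) CAS  T1:  M=5  r_T1=4 ✗
  10) CAS  T2:  M=5  r_T2=4 ✗
  11) LOAD T1:  M=5  r_T1=5
  12) CAS  T1:  M=6  r_T1=5 ✓

A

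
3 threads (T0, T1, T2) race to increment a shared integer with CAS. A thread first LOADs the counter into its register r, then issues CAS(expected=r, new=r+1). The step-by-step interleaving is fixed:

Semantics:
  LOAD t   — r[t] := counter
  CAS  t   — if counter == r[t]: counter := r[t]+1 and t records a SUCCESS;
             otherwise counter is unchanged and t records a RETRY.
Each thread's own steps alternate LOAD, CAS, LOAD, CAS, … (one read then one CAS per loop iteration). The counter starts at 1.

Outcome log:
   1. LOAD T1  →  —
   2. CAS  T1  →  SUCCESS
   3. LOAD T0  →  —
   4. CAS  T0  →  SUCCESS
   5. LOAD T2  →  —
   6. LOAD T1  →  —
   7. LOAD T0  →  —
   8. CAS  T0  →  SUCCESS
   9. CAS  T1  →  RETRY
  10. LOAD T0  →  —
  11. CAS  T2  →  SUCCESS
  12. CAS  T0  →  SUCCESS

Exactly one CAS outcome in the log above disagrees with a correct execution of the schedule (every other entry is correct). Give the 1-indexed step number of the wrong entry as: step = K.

step = 11

Correct run:
step 1: T1 LOAD ⇒ load; ctr=1 reg=1
step 2: T1 CAS ⇒ ok; ctr=2 reg=1
step 3: T0 LOAD ⇒ load; ctr=2 reg=2
step 4: T0 CAS ⇒ ok; ctr=3 reg=2
step 5: T2 LOAD ⇒ load; ctr=3 reg=3
step 6: T1 LOAD ⇒ load; ctr=3 reg=3
step 7: T0 LOAD ⇒ load; ctr=3 reg=3
step 8: T0 CAS ⇒ ok; ctr=4 reg=3
step 9: T1 CAS ⇒ retry; ctr=4 reg=3
step 10: T0 LOAD ⇒ load; ctr=4 reg=4
step 11: T2 CAS ⇒ retry; ctr=4 reg=3
step 12: T0 CAS ⇒ ok; ctr=5 reg=4
Flip is step 11.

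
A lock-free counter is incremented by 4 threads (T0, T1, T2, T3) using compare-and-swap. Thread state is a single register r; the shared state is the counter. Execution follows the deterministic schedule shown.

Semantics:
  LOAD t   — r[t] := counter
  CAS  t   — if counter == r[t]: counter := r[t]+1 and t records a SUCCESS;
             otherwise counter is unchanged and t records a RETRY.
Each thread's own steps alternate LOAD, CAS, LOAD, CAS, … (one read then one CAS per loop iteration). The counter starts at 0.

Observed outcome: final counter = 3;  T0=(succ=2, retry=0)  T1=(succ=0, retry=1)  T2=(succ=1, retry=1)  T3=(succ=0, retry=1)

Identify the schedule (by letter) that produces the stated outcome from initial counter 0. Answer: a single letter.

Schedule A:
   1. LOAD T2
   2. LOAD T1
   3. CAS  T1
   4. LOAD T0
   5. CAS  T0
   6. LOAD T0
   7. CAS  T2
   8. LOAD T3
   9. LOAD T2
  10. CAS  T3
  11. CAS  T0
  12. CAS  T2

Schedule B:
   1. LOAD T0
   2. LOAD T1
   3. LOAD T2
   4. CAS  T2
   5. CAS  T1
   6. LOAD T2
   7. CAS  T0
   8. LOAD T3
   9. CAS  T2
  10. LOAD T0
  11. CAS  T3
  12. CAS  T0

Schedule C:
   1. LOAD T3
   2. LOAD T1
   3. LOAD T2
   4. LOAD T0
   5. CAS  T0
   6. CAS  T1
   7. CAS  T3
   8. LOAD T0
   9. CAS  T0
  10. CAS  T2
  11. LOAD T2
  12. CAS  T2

C

Simulating candidate C:
T3 LOAD — after: cnt=0, r=0 — load
T1 LOAD — after: cnt=0, r=0 — load
T2 LOAD — after: cnt=0, r=0 — load
T0 LOAD — after: cnt=0, r=0 — load
T0 CAS — after: cnt=1, r=0 — ok
T1 CAS — after: cnt=1, r=0 — retry
T3 CAS — after: cnt=1, r=0 — retry
T0 LOAD — after: cnt=1, r=1 — load
T0 CAS — after: cnt=2, r=1 — ok
T2 CAS — after: cnt=2, r=0 — retry
T2 LOAD — after: cnt=2, r=2 — load
T2 CAS — after: cnt=3, r=2 — ok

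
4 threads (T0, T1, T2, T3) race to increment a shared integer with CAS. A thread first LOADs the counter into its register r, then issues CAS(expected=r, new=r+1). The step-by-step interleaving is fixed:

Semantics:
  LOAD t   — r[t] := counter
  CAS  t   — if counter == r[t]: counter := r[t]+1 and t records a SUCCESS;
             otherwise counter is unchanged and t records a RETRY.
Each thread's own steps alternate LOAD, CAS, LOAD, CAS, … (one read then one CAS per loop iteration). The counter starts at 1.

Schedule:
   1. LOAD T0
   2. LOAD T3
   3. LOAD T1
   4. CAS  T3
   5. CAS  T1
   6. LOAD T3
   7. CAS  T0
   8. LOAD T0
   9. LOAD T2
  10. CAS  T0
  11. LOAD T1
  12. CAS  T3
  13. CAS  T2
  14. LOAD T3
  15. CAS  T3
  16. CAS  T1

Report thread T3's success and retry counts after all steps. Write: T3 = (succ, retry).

T3 = (2, 1)

step 1: T0 LOAD ⇒ load; ctr=1 reg=1
step 2: T3 LOAD ⇒ load; ctr=1 reg=1
step 3: T1 LOAD ⇒ load; ctr=1 reg=1
step 4: T3 CAS ⇒ ok; ctr=2 reg=1
step 5: T1 CAS ⇒ retry; ctr=2 reg=1
step 6: T3 LOAD ⇒ load; ctr=2 reg=2
step 7: T0 CAS ⇒ retry; ctr=2 reg=1
step 8: T0 LOAD ⇒ load; ctr=2 reg=2
step 9: T2 LOAD ⇒ load; ctr=2 reg=2
step 10: T0 CAS ⇒ ok; ctr=3 reg=2
step 11: T1 LOAD ⇒ load; ctr=3 reg=3
step 12: T3 CAS ⇒ retry; ctr=3 reg=2
step 13: T2 CAS ⇒ retry; ctr=3 reg=2
step 14: T3 LOAD ⇒ load; ctr=3 reg=3
step 15: T3 CAS ⇒ ok; ctr=4 reg=3
step 16: T1 CAS ⇒ retry; ctr=4 reg=3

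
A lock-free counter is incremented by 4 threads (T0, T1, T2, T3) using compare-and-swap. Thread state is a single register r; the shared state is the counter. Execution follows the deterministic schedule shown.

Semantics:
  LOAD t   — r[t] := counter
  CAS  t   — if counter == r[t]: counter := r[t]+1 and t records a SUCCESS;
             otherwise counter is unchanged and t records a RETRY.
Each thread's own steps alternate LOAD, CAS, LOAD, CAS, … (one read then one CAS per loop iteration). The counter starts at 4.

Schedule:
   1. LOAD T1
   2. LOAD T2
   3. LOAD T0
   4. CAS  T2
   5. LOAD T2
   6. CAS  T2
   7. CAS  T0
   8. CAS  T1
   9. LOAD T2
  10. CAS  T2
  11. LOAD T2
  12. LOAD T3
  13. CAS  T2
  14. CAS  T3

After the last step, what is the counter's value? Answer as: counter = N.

counter = 8

#1 T1 reads 4
#2 T2 reads 4
#3 T0 reads 4
#4 T2 CAS(4→5) writes; counter now 5
#5 T2 reads 5
#6 T2 CAS(5→6) writes; counter now 6
#7 T0 CAS(4→5) fails; counter now 6
#8 T1 CAS(4→5) fails; counter now 6
#9 T2 reads 6
#10 T2 CAS(6→7) writes; counter now 7
#11 T2 reads 7
#12 T3 reads 7
#13 T2 CAS(7→8) writes; counter now 8
#14 T3 CAS(7→8) fails; counter now 8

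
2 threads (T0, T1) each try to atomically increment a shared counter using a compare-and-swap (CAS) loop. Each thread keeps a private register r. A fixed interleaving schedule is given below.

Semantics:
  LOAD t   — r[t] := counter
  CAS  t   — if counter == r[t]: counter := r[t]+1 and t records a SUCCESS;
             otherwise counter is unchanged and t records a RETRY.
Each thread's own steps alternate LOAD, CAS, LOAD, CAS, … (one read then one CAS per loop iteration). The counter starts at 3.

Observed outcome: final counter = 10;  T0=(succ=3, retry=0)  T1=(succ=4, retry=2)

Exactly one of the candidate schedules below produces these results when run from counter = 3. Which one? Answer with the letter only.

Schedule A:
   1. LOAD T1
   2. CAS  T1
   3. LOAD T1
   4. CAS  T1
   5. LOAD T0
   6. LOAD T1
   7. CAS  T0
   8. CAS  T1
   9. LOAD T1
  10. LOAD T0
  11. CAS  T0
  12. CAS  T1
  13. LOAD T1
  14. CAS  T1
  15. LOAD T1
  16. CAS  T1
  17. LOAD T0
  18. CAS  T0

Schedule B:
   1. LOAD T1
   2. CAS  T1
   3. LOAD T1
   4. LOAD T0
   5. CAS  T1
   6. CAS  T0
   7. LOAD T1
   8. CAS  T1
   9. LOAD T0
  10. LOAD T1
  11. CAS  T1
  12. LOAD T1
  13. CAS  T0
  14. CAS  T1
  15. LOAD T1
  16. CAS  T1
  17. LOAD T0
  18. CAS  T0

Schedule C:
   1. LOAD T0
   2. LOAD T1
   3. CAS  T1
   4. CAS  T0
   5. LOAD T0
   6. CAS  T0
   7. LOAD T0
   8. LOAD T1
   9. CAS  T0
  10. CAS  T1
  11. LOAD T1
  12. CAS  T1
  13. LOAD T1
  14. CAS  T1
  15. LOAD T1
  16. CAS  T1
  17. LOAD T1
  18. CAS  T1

Tracing schedule A:
[1] T1.load  rd  (counter 3, T1.r 3)
[2] T1.cas  hit  (counter 4, T1.r 3)
[3] T1.load  rd  (counter 4, T1.r 4)
[4] T1.cas  hit  (counter 5, T1.r 4)
[5] T0.load  rd  (counter 5, T0.r 5)
[6] T1.load  rd  (counter 5, T1.r 5)
[7] T0.cas  hit  (counter 6, T0.r 5)
[8] T1.cas  miss  (counter 6, T1.r 5)
[9] T1.load  rd  (counter 6, T1.r 6)
[10] T0.load  rd  (counter 6, T0.r 6)
[11] T0.cas  hit  (counter 7, T0.r 6)
[12] T1.cas  miss  (counter 7, T1.r 6)
[13] T1.load  rd  (counter 7, T1.r 7)
[14] T1.cas  hit  (counter 8, T1.r 7)
[15] T1.load  rd  (counter 8, T1.r 8)
[16] T1.cas  hit  (counter 9, T1.r 8)
[17] T0.load  rd  (counter 9, T0.r 9)
[18] T0.cas  hit  (counter 10, T0.r 9)

A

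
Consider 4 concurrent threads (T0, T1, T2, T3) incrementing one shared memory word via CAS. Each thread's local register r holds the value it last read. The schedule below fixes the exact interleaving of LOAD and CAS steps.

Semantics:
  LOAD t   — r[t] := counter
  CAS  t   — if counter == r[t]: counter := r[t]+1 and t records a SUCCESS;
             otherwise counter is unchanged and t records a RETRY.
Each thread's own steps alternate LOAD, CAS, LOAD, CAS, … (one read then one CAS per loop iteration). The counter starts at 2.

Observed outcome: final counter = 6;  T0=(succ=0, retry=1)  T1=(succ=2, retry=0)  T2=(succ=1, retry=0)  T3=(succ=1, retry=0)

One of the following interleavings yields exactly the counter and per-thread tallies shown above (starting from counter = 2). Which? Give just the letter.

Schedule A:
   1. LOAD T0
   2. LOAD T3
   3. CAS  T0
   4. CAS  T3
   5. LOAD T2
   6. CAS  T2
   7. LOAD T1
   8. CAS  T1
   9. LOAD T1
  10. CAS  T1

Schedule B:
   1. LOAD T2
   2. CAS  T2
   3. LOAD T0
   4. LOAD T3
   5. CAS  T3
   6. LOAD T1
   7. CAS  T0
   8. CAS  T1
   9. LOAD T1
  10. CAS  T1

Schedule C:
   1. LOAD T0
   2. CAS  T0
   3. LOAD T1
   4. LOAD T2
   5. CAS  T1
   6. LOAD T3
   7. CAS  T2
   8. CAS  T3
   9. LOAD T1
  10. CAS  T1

B

Simulating candidate B:
#1 T2 reads 2
#2 T2 CAS(2→3) writes; counter now 3
#3 T0 reads 3
#4 T3 reads 3
#5 T3 CAS(3→4) writes; counter now 4
#6 T1 reads 4
#7 T0 CAS(3→4) fails; counter now 4
#8 T1 CAS(4→5) writes; counter now 5
#9 T1 reads 5
#10 T1 CAS(5→6) writes; counter now 6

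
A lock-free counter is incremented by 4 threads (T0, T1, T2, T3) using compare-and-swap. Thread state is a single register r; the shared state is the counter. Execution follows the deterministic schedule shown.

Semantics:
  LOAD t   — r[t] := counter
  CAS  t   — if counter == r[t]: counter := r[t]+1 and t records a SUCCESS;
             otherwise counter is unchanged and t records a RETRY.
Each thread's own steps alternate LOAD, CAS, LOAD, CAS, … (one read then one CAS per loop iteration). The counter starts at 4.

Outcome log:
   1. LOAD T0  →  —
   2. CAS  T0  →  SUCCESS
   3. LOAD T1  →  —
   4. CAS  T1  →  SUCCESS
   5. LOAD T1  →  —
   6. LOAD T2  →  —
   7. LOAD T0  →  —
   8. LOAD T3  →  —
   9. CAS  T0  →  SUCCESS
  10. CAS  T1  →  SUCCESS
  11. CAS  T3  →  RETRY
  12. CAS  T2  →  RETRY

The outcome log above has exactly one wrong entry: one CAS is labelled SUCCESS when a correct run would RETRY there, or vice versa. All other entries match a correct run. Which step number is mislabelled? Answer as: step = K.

step = 10

Correct run:
[1] T0.load  rd  (counter 4, T0.r 4)
[2] T0.cas  hit  (counter 5, T0.r 4)
[3] T1.load  rd  (counter 5, T1.r 5)
[4] T1.cas  hit  (counter 6, T1.r 5)
[5] T1.load  rd  (counter 6, T1.r 6)
[6] T2.load  rd  (counter 6, T2.r 6)
[7] T0.load  rd  (counter 6, T0.r 6)
[8] T3.load  rd  (counter 6, T3.r 6)
[9] T0.cas  hit  (counter 7, T0.r 6)
[10] T1.cas  miss  (counter 7, T1.r 6)
[11] T3.cas  miss  (counter 7, T3.r 6)
[12] T2.cas  miss  (counter 7, T2.r 6)
Flip is step 10.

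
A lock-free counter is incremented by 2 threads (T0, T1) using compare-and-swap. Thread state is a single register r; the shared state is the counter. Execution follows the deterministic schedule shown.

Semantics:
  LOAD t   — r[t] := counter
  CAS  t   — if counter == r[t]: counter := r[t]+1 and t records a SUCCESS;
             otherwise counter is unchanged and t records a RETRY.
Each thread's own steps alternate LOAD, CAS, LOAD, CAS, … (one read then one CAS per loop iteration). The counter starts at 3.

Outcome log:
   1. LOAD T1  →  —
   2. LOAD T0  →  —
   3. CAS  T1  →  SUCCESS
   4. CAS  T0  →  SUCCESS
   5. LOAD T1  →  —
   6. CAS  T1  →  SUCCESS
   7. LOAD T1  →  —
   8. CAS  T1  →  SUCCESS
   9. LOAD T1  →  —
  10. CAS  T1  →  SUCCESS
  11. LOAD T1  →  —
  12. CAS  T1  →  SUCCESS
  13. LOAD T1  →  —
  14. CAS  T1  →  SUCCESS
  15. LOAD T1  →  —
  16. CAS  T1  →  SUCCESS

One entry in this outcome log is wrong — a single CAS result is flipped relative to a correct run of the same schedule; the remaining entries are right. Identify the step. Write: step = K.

Re-executing:
[1] T1.load  rd  (counter 3, T1.r 3)
[2] T0.load  rd  (counter 3, T0.r 3)
[3] T1.cas  hit  (counter 4, T1.r 3)
[4] T0.cas  miss  (counter 4, T0.r 3)
[5] T1.load  rd  (counter 4, T1.r 4)
[6] T1.cas  hit  (counter 5, T1.r 4)
[7] T1.load  rd  (counter 5, T1.r 5)
[8] T1.cas  hit  (counter 6, T1.r 5)
[9] T1.load  rd  (counter 6, T1.r 6)
[10] T1.cas  hit  (counter 7, T1.r 6)
[11] T1.load  rd  (counter 7, T1.r 7)
[12] T1.cas  hit  (counter 8, T1.r 7)
[13] T1.load  rd  (counter 8, T1.r 8)
[14] T1.cas  hit  (counter 9, T1.r 8)
[15] T1.load  rd  (counter 9, T1.r 9)
[16] T1.cas  hit  (counter 10, T1.r 9)
Flip is step 4.

step = 4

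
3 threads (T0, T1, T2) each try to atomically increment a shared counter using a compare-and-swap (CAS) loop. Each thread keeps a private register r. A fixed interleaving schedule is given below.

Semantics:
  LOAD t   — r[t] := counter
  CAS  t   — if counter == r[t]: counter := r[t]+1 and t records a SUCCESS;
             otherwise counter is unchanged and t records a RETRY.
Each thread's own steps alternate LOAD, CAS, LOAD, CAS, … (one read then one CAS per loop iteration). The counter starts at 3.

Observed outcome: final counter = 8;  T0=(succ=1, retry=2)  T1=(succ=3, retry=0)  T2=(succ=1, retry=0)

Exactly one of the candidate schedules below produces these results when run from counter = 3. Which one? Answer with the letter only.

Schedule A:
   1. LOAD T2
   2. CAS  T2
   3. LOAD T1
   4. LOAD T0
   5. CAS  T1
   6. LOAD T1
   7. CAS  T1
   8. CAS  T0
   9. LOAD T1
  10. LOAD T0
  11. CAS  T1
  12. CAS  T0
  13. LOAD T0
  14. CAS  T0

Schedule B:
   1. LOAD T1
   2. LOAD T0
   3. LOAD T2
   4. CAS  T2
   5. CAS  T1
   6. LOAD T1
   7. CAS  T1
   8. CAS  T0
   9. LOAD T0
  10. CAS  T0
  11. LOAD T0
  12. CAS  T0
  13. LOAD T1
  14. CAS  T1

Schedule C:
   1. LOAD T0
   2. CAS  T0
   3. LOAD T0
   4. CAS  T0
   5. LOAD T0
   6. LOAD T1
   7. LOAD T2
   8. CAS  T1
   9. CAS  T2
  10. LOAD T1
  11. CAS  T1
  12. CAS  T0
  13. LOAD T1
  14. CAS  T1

A

Tracing schedule A:
T2 LOAD — after: cnt=3, r=3 — load
T2 CAS — after: cnt=4, r=3 — ok
T1 LOAD — after: cnt=4, r=4 — load
T0 LOAD — after: cnt=4, r=4 — load
T1 CAS — after: cnt=5, r=4 — ok
T1 LOAD — after: cnt=5, r=5 — load
T1 CAS — after: cnt=6, r=5 — ok
T0 CAS — after: cnt=6, r=4 — retry
T1 LOAD — after: cnt=6, r=6 — load
T0 LOAD — after: cnt=6, r=6 — load
T1 CAS — after: cnt=7, r=6 — ok
T0 CAS — after: cnt=7, r=6 — retry
T0 LOAD — after: cnt=7, r=7 — load
T0 CAS — after: cnt=8, r=7 — ok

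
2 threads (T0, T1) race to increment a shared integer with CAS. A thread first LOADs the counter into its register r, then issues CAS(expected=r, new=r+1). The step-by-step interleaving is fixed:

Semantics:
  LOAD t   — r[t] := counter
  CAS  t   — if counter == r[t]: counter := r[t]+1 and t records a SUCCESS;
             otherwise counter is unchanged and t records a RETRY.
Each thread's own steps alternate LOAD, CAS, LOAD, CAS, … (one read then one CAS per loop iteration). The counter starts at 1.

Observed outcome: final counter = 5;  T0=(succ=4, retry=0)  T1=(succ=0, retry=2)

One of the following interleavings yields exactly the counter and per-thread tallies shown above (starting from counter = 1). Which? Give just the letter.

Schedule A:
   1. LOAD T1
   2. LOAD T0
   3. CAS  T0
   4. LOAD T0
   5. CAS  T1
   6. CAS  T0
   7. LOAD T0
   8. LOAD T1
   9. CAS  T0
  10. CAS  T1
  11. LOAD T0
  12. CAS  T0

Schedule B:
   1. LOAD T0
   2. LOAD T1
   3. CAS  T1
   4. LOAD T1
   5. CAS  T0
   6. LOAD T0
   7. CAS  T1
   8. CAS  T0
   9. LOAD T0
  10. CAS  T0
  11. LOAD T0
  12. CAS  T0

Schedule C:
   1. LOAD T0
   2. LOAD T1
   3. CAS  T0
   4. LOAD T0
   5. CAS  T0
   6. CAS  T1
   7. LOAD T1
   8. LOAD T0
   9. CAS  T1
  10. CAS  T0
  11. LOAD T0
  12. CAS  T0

A

Simulating candidate A:
   1) LOAD T1:  M=1  r_T1=1
   2) LOAD T0:  M=1  r_T0=1
   3) CAS  T0:  M=2  r_T0=1 ✓
   4) LOAD T0:  M=2  r_T0=2
   5) CAS  T1:  M=2  r_T1=1 ✗
   6) CAS  T0:  M=3  r_T0=2 ✓
   7) LOAD T0:  M=3  r_T0=3
   8) LOAD T1:  M=3  r_T1=3
   9) CAS  T0:  M=4  r_T0=3 ✓
  10) CAS  T1:  M=4  r_T1=3 ✗
  11) LOAD T0:  M=4  r_T0=4
  12) CAS  T0:  M=5  r_T0=4 ✓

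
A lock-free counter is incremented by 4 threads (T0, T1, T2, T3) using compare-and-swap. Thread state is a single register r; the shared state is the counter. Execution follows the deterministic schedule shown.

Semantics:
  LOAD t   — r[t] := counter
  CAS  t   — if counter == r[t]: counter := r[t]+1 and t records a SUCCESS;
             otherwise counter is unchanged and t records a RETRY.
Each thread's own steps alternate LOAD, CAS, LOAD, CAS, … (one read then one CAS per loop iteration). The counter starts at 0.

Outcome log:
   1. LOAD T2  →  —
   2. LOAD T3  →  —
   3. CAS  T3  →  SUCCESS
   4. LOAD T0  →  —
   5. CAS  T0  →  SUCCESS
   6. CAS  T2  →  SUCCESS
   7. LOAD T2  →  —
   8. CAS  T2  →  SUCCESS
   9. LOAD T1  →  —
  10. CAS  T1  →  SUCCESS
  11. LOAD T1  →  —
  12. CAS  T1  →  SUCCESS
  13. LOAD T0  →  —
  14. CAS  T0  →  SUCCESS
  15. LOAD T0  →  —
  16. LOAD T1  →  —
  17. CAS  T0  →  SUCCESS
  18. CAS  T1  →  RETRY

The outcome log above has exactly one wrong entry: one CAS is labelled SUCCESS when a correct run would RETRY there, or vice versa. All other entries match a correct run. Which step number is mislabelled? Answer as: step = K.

step = 6

Re-executing:
#1 T2 reads 0
#2 T3 reads 0
#3 T3 CAS(0→1) writes; counter now 1
#4 T0 reads 1
#5 T0 CAS(1→2) writes; counter now 2
#6 T2 CAS(0→1) fails; counter now 2
#7 T2 reads 2
#8 T2 CAS(2→3) writes; counter now 3
#9 T1 reads 3
#10 T1 CAS(3→4) writes; counter now 4
#11 T1 reads 4
#12 T1 CAS(4→5) writes; counter now 5
#13 T0 reads 5
#14 T0 CAS(5→6) writes; counter now 6
#15 T0 reads 6
#16 T1 reads 6
#17 T0 CAS(6→7) writes; counter now 7
#18 T1 CAS(6→7) fails; counter now 7
Flip is step 6.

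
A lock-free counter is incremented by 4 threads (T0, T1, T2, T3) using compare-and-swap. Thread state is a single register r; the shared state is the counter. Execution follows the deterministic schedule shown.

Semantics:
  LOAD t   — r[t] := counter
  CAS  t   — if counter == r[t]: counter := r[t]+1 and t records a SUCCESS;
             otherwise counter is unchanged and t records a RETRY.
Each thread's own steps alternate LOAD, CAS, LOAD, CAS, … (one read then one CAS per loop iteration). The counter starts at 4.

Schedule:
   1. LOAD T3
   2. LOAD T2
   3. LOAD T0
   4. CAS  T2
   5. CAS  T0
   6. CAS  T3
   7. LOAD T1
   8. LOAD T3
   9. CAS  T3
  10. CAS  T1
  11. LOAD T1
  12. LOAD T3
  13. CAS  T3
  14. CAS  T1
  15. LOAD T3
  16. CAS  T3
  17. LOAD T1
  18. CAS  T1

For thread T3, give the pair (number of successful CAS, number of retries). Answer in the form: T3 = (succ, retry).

T3 = (3, 1)

T3 LOAD — after: cnt=4, r=4 — load
T2 LOAD — after: cnt=4, r=4 — load
T0 LOAD — after: cnt=4, r=4 — load
T2 CAS — after: cnt=5, r=4 — ok
T0 CAS — after: cnt=5, r=4 — retry
T3 CAS — after: cnt=5, r=4 — retry
T1 LOAD — after: cnt=5, r=5 — load
T3 LOAD — after: cnt=5, r=5 — load
T3 CAS — after: cnt=6, r=5 — ok
T1 CAS — after: cnt=6, r=5 — retry
T1 LOAD — after: cnt=6, r=6 — load
T3 LOAD — after: cnt=6, r=6 — load
T3 CAS — after: cnt=7, r=6 — ok
T1 CAS — after: cnt=7, r=6 — retry
T3 LOAD — after: cnt=7, r=7 — load
T3 CAS — after: cnt=8, r=7 — ok
T1 LOAD — after: cnt=8, r=8 — load
T1 CAS — after: cnt=9, r=8 — ok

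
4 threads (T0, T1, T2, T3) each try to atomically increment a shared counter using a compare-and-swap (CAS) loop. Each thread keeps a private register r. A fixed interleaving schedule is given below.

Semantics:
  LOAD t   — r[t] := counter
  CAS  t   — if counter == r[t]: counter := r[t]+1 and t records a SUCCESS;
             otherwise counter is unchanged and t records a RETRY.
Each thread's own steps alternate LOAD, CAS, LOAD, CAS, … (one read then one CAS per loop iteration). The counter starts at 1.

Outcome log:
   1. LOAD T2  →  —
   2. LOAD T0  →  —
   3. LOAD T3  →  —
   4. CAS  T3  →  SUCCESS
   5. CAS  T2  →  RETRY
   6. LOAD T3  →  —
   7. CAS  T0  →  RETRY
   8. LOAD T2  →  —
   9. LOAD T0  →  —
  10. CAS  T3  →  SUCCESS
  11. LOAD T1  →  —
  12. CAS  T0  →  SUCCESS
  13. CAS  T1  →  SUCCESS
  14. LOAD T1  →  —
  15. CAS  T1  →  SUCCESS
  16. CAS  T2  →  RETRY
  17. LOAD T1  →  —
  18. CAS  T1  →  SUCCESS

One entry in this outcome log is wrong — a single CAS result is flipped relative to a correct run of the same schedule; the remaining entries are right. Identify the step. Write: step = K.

step = 12

Correct run:
step 1: T2 LOAD ⇒ load; ctr=1 reg=1
step 2: T0 LOAD ⇒ load; ctr=1 reg=1
step 3: T3 LOAD ⇒ load; ctr=1 reg=1
step 4: T3 CAS ⇒ ok; ctr=2 reg=1
step 5: T2 CAS ⇒ retry; ctr=2 reg=1
step 6: T3 LOAD ⇒ load; ctr=2 reg=2
step 7: T0 CAS ⇒ retry; ctr=2 reg=1
step 8: T2 LOAD ⇒ load; ctr=2 reg=2
step 9: T0 LOAD ⇒ load; ctr=2 reg=2
step 10: T3 CAS ⇒ ok; ctr=3 reg=2
step 11: T1 LOAD ⇒ load; ctr=3 reg=3
step 12: T0 CAS ⇒ retry; ctr=3 reg=2
step 13: T1 CAS ⇒ ok; ctr=4 reg=3
step 14: T1 LOAD ⇒ load; ctr=4 reg=4
step 15: T1 CAS ⇒ ok; ctr=5 reg=4
step 16: T2 CAS ⇒ retry; ctr=5 reg=2
step 17: T1 LOAD ⇒ load; ctr=5 reg=5
step 18: T1 CAS ⇒ ok; ctr=6 reg=5
Mismatch at 12.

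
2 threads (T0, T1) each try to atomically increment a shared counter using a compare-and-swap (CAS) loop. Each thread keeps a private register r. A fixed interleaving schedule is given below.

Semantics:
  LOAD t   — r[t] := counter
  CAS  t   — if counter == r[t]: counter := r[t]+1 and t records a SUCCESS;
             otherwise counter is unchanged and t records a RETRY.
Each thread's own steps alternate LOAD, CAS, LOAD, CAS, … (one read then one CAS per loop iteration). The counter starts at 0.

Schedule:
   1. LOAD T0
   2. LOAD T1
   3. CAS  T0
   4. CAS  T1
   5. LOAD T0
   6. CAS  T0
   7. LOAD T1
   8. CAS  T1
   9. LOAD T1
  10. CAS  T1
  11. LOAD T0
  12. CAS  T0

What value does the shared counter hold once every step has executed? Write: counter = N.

counter = 5

#1 T0 reads 0
#2 T1 reads 0
#3 T0 CAS(0→1) writes; counter now 1
#4 T1 CAS(0→1) fails; counter now 1
#5 T0 reads 1
#6 T0 CAS(1→2) writes; counter now 2
#7 T1 reads 2
#8 T1 CAS(2→3) writes; counter now 3
#9 T1 reads 3
#10 T1 CAS(3→4) writes; counter now 4
#11 T0 reads 4
#12 T0 CAS(4→5) writes; counter now 5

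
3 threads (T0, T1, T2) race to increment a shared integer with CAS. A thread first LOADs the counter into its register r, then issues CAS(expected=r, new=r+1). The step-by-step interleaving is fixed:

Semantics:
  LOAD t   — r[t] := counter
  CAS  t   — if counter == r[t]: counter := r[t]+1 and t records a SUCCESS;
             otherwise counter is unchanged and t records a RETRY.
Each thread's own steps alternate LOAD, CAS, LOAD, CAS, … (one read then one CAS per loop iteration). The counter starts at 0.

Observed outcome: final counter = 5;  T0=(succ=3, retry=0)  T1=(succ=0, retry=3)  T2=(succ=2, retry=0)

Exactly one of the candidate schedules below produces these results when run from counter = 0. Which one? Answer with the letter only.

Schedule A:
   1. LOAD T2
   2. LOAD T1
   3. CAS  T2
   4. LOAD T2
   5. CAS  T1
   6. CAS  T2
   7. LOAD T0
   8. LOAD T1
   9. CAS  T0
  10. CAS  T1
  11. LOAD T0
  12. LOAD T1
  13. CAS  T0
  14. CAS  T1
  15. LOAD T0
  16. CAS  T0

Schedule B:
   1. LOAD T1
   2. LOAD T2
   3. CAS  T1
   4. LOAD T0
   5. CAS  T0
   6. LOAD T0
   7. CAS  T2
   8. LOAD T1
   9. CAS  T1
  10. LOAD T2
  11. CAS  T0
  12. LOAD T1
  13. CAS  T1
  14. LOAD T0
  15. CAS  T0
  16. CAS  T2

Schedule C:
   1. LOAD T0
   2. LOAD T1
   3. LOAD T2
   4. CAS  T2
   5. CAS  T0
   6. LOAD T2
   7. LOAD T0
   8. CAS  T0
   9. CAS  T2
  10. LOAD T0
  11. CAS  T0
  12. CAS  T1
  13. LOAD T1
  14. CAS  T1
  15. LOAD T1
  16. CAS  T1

Run A:
[1] T2.load  rd  (counter 0, T2.r 0)
[2] T1.load  rd  (counter 0, T1.r 0)
[3] T2.cas  hit  (counter 1, T2.r 0)
[4] T2.load  rd  (counter 1, T2.r 1)
[5] T1.cas  miss  (counter 1, T1.r 0)
[6] T2.cas  hit  (counter 2, T2.r 1)
[7] T0.load  rd  (counter 2, T0.r 2)
[8] T1.load  rd  (counter 2, T1.r 2)
[9] T0.cas  hit  (counter 3, T0.r 2)
[10] T1.cas  miss  (counter 3, T1.r 2)
[11] T0.load  rd  (counter 3, T0.r 3)
[12] T1.load  rd  (counter 3, T1.r 3)
[13] T0.cas  hit  (counter 4, T0.r 3)
[14] T1.cas  miss  (counter 4, T1.r 3)
[15] T0.load  rd  (counter 4, T0.r 4)
[16] T0.cas  hit  (counter 5, T0.r 4)

A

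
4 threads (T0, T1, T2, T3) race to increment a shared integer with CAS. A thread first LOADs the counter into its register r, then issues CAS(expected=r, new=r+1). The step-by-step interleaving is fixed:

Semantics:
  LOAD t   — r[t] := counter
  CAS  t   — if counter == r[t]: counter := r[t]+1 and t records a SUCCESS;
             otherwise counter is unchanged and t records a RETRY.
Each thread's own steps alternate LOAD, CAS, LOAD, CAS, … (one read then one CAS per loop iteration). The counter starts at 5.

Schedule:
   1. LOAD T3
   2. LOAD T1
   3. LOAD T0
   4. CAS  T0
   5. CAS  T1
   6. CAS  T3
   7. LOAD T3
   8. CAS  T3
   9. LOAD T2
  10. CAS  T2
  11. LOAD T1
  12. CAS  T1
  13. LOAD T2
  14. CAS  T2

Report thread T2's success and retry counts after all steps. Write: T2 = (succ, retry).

T2 = (2, 0)

   1) LOAD T3:  M=5  r_T3=5
   2) LOAD T1:  M=5  r_T1=5
   3) LOAD T0:  M=5  r_T0=5
   4) CAS  T0:  M=6  r_T0=5 ✓
   5) CAS  T1:  M=6  r_T1=5 ✗
   6) CAS  T3:  M=6  r_T3=5 ✗
   7) LOAD T3:  M=6  r_T3=6
   8) CAS  T3:  M=7  r_T3=6 ✓
   9) LOAD T2:  M=7  r_T2=7
  10) CAS  T2:  M=8  r_T2=7 ✓
  11) LOAD T1:  M=8  r_T1=8
  12) CAS  T1:  M=9  r_T1=8 ✓
  13) LOAD T2:  M=9  r_T2=9
  14) CAS  T2:  M=10  r_T2=9 ✓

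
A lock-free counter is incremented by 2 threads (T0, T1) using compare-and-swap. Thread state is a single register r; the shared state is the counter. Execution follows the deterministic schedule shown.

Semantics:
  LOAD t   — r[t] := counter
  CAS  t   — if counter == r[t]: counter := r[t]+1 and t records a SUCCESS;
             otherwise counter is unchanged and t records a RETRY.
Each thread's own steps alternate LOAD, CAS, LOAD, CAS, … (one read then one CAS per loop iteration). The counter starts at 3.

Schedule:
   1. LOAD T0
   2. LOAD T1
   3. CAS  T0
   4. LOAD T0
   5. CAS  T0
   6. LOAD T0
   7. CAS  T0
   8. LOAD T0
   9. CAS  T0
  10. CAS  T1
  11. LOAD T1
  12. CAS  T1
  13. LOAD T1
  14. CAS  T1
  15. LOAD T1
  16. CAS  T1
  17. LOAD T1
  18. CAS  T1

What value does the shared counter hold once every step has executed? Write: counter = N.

counter = 11

step 1: T0 LOAD ⇒ load; ctr=3 reg=3
step 2: T1 LOAD ⇒ load; ctr=3 reg=3
step 3: T0 CAS ⇒ ok; ctr=4 reg=3
step 4: T0 LOAD ⇒ load; ctr=4 reg=4
step 5: T0 CAS ⇒ ok; ctr=5 reg=4
step 6: T0 LOAD ⇒ load; ctr=5 reg=5
step 7: T0 CAS ⇒ ok; ctr=6 reg=5
step 8: T0 LOAD ⇒ load; ctr=6 reg=6
step 9: T0 CAS ⇒ ok; ctr=7 reg=6
step 10: T1 CAS ⇒ retry; ctr=7 reg=3
step 11: T1 LOAD ⇒ load; ctr=7 reg=7
step 12: T1 CAS ⇒ ok; ctr=8 reg=7
step 13: T1 LOAD ⇒ load; ctr=8 reg=8
step 14: T1 CAS ⇒ ok; ctr=9 reg=8
step 15: T1 LOAD ⇒ load; ctr=9 reg=9
step 16: T1 CAS ⇒ ok; ctr=10 reg=9
step 17: T1 LOAD ⇒ load; ctr=10 reg=10
step 18: T1 CAS ⇒ ok; ctr=11 reg=10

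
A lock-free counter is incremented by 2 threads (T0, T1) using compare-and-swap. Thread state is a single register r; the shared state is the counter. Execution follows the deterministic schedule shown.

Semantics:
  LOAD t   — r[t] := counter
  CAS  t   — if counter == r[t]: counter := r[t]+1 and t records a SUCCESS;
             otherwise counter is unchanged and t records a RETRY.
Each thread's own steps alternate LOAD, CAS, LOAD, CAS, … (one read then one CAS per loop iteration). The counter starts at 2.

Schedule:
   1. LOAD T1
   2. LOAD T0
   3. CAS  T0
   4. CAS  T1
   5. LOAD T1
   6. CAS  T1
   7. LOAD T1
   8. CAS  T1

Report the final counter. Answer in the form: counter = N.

counter = 5

1. LOAD T1 → mem=2 r[T1]=2 [LOAD]
2. LOAD T0 → mem=2 r[T0]=2 [LOAD]
3. CAS T0 → mem=3 r[T0]=2 [OK]
4. CAS T1 → mem=3 r[T1]=2 [RETRY]
5. LOAD T1 → mem=3 r[T1]=3 [LOAD]
6. CAS T1 → mem=4 r[T1]=3 [OK]
7. LOAD T1 → mem=4 r[T1]=4 [LOAD]
8. CAS T1 → mem=5 r[T1]=4 [OK]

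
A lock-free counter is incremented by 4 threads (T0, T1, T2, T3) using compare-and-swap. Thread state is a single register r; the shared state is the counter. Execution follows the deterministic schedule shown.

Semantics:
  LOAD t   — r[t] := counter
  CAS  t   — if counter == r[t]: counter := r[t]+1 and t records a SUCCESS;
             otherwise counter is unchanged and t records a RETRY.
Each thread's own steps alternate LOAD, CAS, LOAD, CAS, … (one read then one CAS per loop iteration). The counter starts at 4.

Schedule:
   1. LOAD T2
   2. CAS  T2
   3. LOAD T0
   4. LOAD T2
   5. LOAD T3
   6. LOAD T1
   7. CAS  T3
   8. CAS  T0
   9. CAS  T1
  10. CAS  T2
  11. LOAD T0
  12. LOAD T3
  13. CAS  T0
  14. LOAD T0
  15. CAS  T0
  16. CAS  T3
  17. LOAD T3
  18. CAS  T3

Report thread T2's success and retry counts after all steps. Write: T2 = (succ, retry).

T2 = (1, 1)

1. LOAD T2 → mem=4 r[T2]=4 [LOAD]
2. CAS T2 → mem=5 r[T2]=4 [OK]
3. LOAD T0 → mem=5 r[T0]=5 [LOAD]
4. LOAD T2 → mem=5 r[T2]=5 [LOAD]
5. LOAD T3 → mem=5 r[T3]=5 [LOAD]
6. LOAD T1 → mem=5 r[T1]=5 [LOAD]
7. CAS T3 → mem=6 r[T3]=5 [OK]
8. CAS T0 → mem=6 r[T0]=5 [RETRY]
9. CAS T1 → mem=6 r[T1]=5 [RETRY]
10. CAS T2 → mem=6 r[T2]=5 [RETRY]
11. LOAD T0 → mem=6 r[T0]=6 [LOAD]
12. LOAD T3 → mem=6 r[T3]=6 [LOAD]
13. CAS T0 → mem=7 r[T0]=6 [OK]
14. LOAD T0 → mem=7 r[T0]=7 [LOAD]
15. CAS T0 → mem=8 r[T0]=7 [OK]
16. CAS T3 → mem=8 r[T3]=6 [RETRY]
17. LOAD T3 → mem=8 r[T3]=8 [LOAD]
18. CAS T3 → mem=9 r[T3]=8 [OK]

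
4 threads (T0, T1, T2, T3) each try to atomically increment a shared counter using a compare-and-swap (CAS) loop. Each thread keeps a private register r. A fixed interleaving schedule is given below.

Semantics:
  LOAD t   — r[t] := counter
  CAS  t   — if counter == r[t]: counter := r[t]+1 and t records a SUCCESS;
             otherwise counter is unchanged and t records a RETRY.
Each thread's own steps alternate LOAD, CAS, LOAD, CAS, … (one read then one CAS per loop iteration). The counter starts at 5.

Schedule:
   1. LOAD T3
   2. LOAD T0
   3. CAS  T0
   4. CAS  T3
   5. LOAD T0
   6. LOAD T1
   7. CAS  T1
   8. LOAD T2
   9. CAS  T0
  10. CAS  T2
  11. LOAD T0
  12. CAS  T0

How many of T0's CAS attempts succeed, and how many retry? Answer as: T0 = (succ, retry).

T3 LOAD — after: cnt=5, r=5 — load
T0 LOAD — after: cnt=5, r=5 — load
T0 CAS — after: cnt=6, r=5 — ok
T3 CAS — after: cnt=6, r=5 — retry
T0 LOAD — after: cnt=6, r=6 — load
T1 LOAD — after: cnt=6, r=6 — load
T1 CAS — after: cnt=7, r=6 — ok
T2 LOAD — after: cnt=7, r=7 — load
T0 CAS — after: cnt=7, r=6 — retry
T2 CAS — after: cnt=8, r=7 — ok
T0 LOAD — after: cnt=8, r=8 — load
T0 CAS — after: cnt=9, r=8 — ok

T0 = (2, 1)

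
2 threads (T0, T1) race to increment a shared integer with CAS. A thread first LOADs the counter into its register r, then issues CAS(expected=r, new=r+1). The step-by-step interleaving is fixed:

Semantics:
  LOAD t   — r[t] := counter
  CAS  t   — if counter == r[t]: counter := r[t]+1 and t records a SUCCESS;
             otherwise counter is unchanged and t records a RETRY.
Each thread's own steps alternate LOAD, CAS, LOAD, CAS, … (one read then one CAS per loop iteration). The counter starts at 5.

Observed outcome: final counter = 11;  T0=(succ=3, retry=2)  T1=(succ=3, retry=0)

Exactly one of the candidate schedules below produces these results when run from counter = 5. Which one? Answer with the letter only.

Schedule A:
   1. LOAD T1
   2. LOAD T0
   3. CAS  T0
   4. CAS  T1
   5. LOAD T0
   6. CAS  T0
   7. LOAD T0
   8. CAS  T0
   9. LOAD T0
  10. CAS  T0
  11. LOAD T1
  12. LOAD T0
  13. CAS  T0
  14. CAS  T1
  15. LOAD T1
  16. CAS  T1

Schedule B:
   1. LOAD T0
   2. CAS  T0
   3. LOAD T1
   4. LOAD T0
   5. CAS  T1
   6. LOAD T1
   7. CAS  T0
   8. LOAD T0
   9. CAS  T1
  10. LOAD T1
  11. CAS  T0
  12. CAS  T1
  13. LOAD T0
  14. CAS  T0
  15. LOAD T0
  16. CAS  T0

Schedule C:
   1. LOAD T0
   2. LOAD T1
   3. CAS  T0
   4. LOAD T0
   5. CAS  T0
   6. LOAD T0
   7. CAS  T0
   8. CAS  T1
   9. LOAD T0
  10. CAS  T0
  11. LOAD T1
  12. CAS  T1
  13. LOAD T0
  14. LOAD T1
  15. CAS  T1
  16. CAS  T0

Run B:
step 1: T0 LOAD ⇒ load; ctr=5 reg=5
step 2: T0 CAS ⇒ ok; ctr=6 reg=5
step 3: T1 LOAD ⇒ load; ctr=6 reg=6
step 4: T0 LOAD ⇒ load; ctr=6 reg=6
step 5: T1 CAS ⇒ ok; ctr=7 reg=6
step 6: T1 LOAD ⇒ load; ctr=7 reg=7
step 7: T0 CAS ⇒ retry; ctr=7 reg=6
step 8: T0 LOAD ⇒ load; ctr=7 reg=7
step 9: T1 CAS ⇒ ok; ctr=8 reg=7
step 10: T1 LOAD ⇒ load; ctr=8 reg=8
step 11: T0 CAS ⇒ retry; ctr=8 reg=7
step 12: T1 CAS ⇒ ok; ctr=9 reg=8
step 13: T0 LOAD ⇒ load; ctr=9 reg=9
step 14: T0 CAS ⇒ ok; ctr=10 reg=9
step 15: T0 LOAD ⇒ load; ctr=10 reg=10
step 16: T0 CAS ⇒ ok; ctr=11 reg=10

B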